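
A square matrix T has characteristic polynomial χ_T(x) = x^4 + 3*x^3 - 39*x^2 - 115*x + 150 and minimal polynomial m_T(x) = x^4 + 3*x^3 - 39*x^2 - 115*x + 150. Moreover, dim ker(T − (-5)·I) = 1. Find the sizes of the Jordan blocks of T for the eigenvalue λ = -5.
Block sizes for λ = -5: [2]

Step 1 — from the characteristic polynomial, algebraic multiplicity of λ = -5 is 2. From dim ker(T − (-5)·I) = 1, there are exactly 1 Jordan blocks for λ = -5.
Step 2 — from the minimal polynomial, the factor (x + 5)^2 tells us the largest block for λ = -5 has size 2.
Step 3 — with total size 2, 1 blocks, and largest block 2, the block sizes (in nonincreasing order) are [2].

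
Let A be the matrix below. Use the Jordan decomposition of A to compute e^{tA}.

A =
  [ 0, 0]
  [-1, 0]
e^{tA} =
  [1, 0]
  [-t, 1]

Strategy: write A = P · J · P⁻¹ where J is a Jordan canonical form, so e^{tA} = P · e^{tJ} · P⁻¹, and e^{tJ} can be computed block-by-block.

A has Jordan form
J =
  [0, 1]
  [0, 0]
(up to reordering of blocks).

Per-block formulas:
  For a 2×2 Jordan block J_2(0): exp(t · J_2(0)) = e^(0t)·(I + t·N), where N is the 2×2 nilpotent shift.

After assembling e^{tJ} and conjugating by P, we get:

e^{tA} =
  [1, 0]
  [-t, 1]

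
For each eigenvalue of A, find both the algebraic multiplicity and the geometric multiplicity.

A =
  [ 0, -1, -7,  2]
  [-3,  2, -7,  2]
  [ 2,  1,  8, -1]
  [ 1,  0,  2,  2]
λ = 3: alg = 4, geom = 2

Step 1 — factor the characteristic polynomial to read off the algebraic multiplicities:
  χ_A(x) = (x - 3)^4

Step 2 — compute geometric multiplicities via the rank-nullity identity g(λ) = n − rank(A − λI):
  rank(A − (3)·I) = 2, so dim ker(A − (3)·I) = n − 2 = 2

Summary:
  λ = 3: algebraic multiplicity = 4, geometric multiplicity = 2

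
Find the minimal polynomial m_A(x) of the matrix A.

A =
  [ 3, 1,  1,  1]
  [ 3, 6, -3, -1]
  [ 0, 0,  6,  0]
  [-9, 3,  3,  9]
x^3 - 18*x^2 + 108*x - 216

The characteristic polynomial is χ_A(x) = (x - 6)^4, so the eigenvalues are known. The minimal polynomial is
  m_A(x) = Π_λ (x − λ)^{k_λ}
where k_λ is the size of the *largest* Jordan block for λ (equivalently, the smallest k with (A − λI)^k v = 0 for every generalised eigenvector v of λ).

  λ = 6: largest Jordan block has size 3, contributing (x − 6)^3

So m_A(x) = (x - 6)^3 = x^3 - 18*x^2 + 108*x - 216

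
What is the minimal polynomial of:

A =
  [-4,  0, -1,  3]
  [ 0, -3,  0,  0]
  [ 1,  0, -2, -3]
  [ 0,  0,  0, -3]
x^2 + 6*x + 9

The characteristic polynomial is χ_A(x) = (x + 3)^4, so the eigenvalues are known. The minimal polynomial is
  m_A(x) = Π_λ (x − λ)^{k_λ}
where k_λ is the size of the *largest* Jordan block for λ (equivalently, the smallest k with (A − λI)^k v = 0 for every generalised eigenvector v of λ).

  λ = -3: largest Jordan block has size 2, contributing (x + 3)^2

So m_A(x) = (x + 3)^2 = x^2 + 6*x + 9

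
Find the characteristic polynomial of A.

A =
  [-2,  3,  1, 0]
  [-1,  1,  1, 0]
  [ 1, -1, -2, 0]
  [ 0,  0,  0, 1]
x^4 + 2*x^3 - 2*x - 1

Expanding det(x·I − A) (e.g. by cofactor expansion or by noting that A is similar to its Jordan form J, which has the same characteristic polynomial as A) gives
  χ_A(x) = x^4 + 2*x^3 - 2*x - 1
which factors as (x - 1)*(x + 1)^3. The eigenvalues (with algebraic multiplicities) are λ = -1 with multiplicity 3, λ = 1 with multiplicity 1.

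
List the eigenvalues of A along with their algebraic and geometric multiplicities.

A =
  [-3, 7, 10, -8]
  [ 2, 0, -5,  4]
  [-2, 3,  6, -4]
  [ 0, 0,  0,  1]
λ = 1: alg = 4, geom = 2

Step 1 — factor the characteristic polynomial to read off the algebraic multiplicities:
  χ_A(x) = (x - 1)^4

Step 2 — compute geometric multiplicities via the rank-nullity identity g(λ) = n − rank(A − λI):
  rank(A − (1)·I) = 2, so dim ker(A − (1)·I) = n − 2 = 2

Summary:
  λ = 1: algebraic multiplicity = 4, geometric multiplicity = 2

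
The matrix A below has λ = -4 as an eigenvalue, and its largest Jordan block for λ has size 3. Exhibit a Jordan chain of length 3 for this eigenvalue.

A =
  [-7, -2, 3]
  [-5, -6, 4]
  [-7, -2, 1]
A Jordan chain for λ = -4 of length 3:
v_1 = (-2, -3, -4)ᵀ
v_2 = (-3, -5, -7)ᵀ
v_3 = (1, 0, 0)ᵀ

Let N = A − (-4)·I. We want v_3 with N^3 v_3 = 0 but N^2 v_3 ≠ 0; then v_{j-1} := N · v_j for j = 3, …, 2.

Pick v_3 = (1, 0, 0)ᵀ.
Then v_2 = N · v_3 = (-3, -5, -7)ᵀ.
Then v_1 = N · v_2 = (-2, -3, -4)ᵀ.

Sanity check: (A − (-4)·I) v_1 = (0, 0, 0)ᵀ = 0. ✓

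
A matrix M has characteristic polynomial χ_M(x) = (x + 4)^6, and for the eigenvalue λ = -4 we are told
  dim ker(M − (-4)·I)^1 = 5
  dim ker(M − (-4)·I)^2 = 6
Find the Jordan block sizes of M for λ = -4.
Block sizes for λ = -4: [2, 1, 1, 1, 1]

From the dimensions of kernels of powers, the number of Jordan blocks of size at least j is d_j − d_{j−1} where d_j = dim ker(N^j) (with d_0 = 0). Computing the differences gives [5, 1].
The number of blocks of size exactly k is (#blocks of size ≥ k) − (#blocks of size ≥ k + 1), so the partition is: 4 block(s) of size 1, 1 block(s) of size 2.
In nonincreasing order the block sizes are [2, 1, 1, 1, 1].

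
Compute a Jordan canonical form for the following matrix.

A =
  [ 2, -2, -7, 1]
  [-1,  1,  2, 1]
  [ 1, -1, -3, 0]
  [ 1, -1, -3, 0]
J_2(0) ⊕ J_2(0)

The characteristic polynomial is
  det(x·I − A) = x^4

Eigenvalues and multiplicities (the geometric multiplicity of λ is n − rank(A − λI), which equals the number of Jordan blocks for λ):
  λ = 0: algebraic multiplicity = 4, geometric multiplicity = 2

Determining the block sizes for each eigenvalue:
  λ = 0: with am = 4 and gm = 2, the partition is not yet determined (e.g. several partitions of 4 into 2 parts exist). Let N = A − (0)·I. Computing rank(N^1) = 2, rank(N^2) = 0; the number of blocks of size ≥ j is rank(N^{j−1}) − rank(N^j), giving [2, 2]. So we have 2 block(s) of size 2 → block sizes [2, 2]

Assembling the blocks gives a Jordan form
J =
  [0, 1, 0, 0]
  [0, 0, 0, 0]
  [0, 0, 0, 1]
  [0, 0, 0, 0]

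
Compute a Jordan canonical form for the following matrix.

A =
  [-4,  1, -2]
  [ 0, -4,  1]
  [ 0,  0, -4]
J_3(-4)

The characteristic polynomial is
  det(x·I − A) = x^3 + 12*x^2 + 48*x + 64 = (x + 4)^3

Eigenvalues and multiplicities (the geometric multiplicity of λ is n − rank(A − λI), which equals the number of Jordan blocks for λ):
  λ = -4: algebraic multiplicity = 3, geometric multiplicity = 1

Determining the block sizes for each eigenvalue:
  λ = -4: one block (gm = 1), so the single block has size am = 3 → block sizes [3]

Assembling the blocks gives a Jordan form
J =
  [-4,  1,  0]
  [ 0, -4,  1]
  [ 0,  0, -4]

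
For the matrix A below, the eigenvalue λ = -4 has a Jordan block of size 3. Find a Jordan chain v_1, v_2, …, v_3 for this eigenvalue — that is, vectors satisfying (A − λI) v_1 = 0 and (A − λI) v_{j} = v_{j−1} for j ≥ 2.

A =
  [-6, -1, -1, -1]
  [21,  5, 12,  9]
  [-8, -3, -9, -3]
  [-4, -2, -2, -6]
A Jordan chain for λ = -4 of length 3:
v_1 = (-5, 15, 5, -10)ᵀ
v_2 = (-2, 21, -8, -4)ᵀ
v_3 = (1, 0, 0, 0)ᵀ

Let N = A − (-4)·I. We want v_3 with N^3 v_3 = 0 but N^2 v_3 ≠ 0; then v_{j-1} := N · v_j for j = 3, …, 2.

Pick v_3 = (1, 0, 0, 0)ᵀ.
Then v_2 = N · v_3 = (-2, 21, -8, -4)ᵀ.
Then v_1 = N · v_2 = (-5, 15, 5, -10)ᵀ.

Sanity check: (A − (-4)·I) v_1 = (0, 0, 0, 0)ᵀ = 0. ✓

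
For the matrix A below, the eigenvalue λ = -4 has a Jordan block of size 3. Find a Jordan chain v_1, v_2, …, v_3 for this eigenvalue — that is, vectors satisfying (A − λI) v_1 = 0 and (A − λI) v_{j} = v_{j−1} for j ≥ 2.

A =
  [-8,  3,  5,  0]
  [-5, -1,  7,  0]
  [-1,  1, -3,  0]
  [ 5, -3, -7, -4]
A Jordan chain for λ = -4 of length 3:
v_1 = (-4, -2, -2, 2)ᵀ
v_2 = (-4, -5, -1, 5)ᵀ
v_3 = (1, 0, 0, 0)ᵀ

Let N = A − (-4)·I. We want v_3 with N^3 v_3 = 0 but N^2 v_3 ≠ 0; then v_{j-1} := N · v_j for j = 3, …, 2.

Pick v_3 = (1, 0, 0, 0)ᵀ.
Then v_2 = N · v_3 = (-4, -5, -1, 5)ᵀ.
Then v_1 = N · v_2 = (-4, -2, -2, 2)ᵀ.

Sanity check: (A − (-4)·I) v_1 = (0, 0, 0, 0)ᵀ = 0. ✓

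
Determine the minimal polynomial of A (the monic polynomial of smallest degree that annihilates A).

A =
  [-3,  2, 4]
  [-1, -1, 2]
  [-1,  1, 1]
x^3 + 3*x^2 + 3*x + 1

The characteristic polynomial is χ_A(x) = (x + 1)^3, so the eigenvalues are known. The minimal polynomial is
  m_A(x) = Π_λ (x − λ)^{k_λ}
where k_λ is the size of the *largest* Jordan block for λ (equivalently, the smallest k with (A − λI)^k v = 0 for every generalised eigenvector v of λ).

  λ = -1: largest Jordan block has size 3, contributing (x + 1)^3

So m_A(x) = (x + 1)^3 = x^3 + 3*x^2 + 3*x + 1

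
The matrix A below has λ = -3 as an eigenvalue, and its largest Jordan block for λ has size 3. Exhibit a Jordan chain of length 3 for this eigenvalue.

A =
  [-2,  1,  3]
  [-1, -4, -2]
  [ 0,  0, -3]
A Jordan chain for λ = -3 of length 3:
v_1 = (1, -1, 0)ᵀ
v_2 = (3, -2, 0)ᵀ
v_3 = (0, 0, 1)ᵀ

Let N = A − (-3)·I. We want v_3 with N^3 v_3 = 0 but N^2 v_3 ≠ 0; then v_{j-1} := N · v_j for j = 3, …, 2.

Pick v_3 = (0, 0, 1)ᵀ.
Then v_2 = N · v_3 = (3, -2, 0)ᵀ.
Then v_1 = N · v_2 = (1, -1, 0)ᵀ.

Sanity check: (A − (-3)·I) v_1 = (0, 0, 0)ᵀ = 0. ✓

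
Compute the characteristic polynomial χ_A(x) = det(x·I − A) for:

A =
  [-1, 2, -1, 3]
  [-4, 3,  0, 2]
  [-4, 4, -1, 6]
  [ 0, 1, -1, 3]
x^4 - 4*x^3 + 6*x^2 - 4*x + 1

Expanding det(x·I − A) (e.g. by cofactor expansion or by noting that A is similar to its Jordan form J, which has the same characteristic polynomial as A) gives
  χ_A(x) = x^4 - 4*x^3 + 6*x^2 - 4*x + 1
which factors as (x - 1)^4. The eigenvalues (with algebraic multiplicities) are λ = 1 with multiplicity 4.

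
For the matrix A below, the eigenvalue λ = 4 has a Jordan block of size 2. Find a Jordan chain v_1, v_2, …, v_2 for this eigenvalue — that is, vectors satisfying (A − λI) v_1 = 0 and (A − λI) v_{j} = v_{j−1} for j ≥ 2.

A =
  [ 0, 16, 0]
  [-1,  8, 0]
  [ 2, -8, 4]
A Jordan chain for λ = 4 of length 2:
v_1 = (-4, -1, 2)ᵀ
v_2 = (1, 0, 0)ᵀ

Let N = A − (4)·I. We want v_2 with N^2 v_2 = 0 but N^1 v_2 ≠ 0; then v_{j-1} := N · v_j for j = 2, …, 2.

Pick v_2 = (1, 0, 0)ᵀ.
Then v_1 = N · v_2 = (-4, -1, 2)ᵀ.

Sanity check: (A − (4)·I) v_1 = (0, 0, 0)ᵀ = 0. ✓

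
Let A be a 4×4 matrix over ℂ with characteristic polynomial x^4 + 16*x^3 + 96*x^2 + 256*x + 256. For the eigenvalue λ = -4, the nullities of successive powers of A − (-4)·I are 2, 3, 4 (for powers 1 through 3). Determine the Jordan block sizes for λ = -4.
Block sizes for λ = -4: [3, 1]

From the dimensions of kernels of powers, the number of Jordan blocks of size at least j is d_j − d_{j−1} where d_j = dim ker(N^j) (with d_0 = 0). Computing the differences gives [2, 1, 1].
The number of blocks of size exactly k is (#blocks of size ≥ k) − (#blocks of size ≥ k + 1), so the partition is: 1 block(s) of size 1, 1 block(s) of size 3.
In nonincreasing order the block sizes are [3, 1].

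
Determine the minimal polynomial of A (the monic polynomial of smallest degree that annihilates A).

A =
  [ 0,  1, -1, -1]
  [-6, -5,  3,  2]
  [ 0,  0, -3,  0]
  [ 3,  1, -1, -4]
x^3 + 9*x^2 + 27*x + 27

The characteristic polynomial is χ_A(x) = (x + 3)^4, so the eigenvalues are known. The minimal polynomial is
  m_A(x) = Π_λ (x − λ)^{k_λ}
where k_λ is the size of the *largest* Jordan block for λ (equivalently, the smallest k with (A − λI)^k v = 0 for every generalised eigenvector v of λ).

  λ = -3: largest Jordan block has size 3, contributing (x + 3)^3

So m_A(x) = (x + 3)^3 = x^3 + 9*x^2 + 27*x + 27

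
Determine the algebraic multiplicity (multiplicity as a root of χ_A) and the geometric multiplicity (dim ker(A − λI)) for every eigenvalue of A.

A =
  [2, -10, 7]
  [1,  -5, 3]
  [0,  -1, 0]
λ = -1: alg = 3, geom = 1

Step 1 — factor the characteristic polynomial to read off the algebraic multiplicities:
  χ_A(x) = (x + 1)^3

Step 2 — compute geometric multiplicities via the rank-nullity identity g(λ) = n − rank(A − λI):
  rank(A − (-1)·I) = 2, so dim ker(A − (-1)·I) = n − 2 = 1

Summary:
  λ = -1: algebraic multiplicity = 3, geometric multiplicity = 1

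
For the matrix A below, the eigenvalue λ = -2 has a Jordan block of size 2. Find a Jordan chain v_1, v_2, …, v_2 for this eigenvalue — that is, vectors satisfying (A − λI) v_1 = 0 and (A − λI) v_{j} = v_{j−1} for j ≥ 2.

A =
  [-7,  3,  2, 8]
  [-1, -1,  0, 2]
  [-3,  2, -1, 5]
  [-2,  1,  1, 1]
A Jordan chain for λ = -2 of length 2:
v_1 = (-5, -1, -3, -2)ᵀ
v_2 = (1, 0, 0, 0)ᵀ

Let N = A − (-2)·I. We want v_2 with N^2 v_2 = 0 but N^1 v_2 ≠ 0; then v_{j-1} := N · v_j for j = 2, …, 2.

Pick v_2 = (1, 0, 0, 0)ᵀ.
Then v_1 = N · v_2 = (-5, -1, -3, -2)ᵀ.

Sanity check: (A − (-2)·I) v_1 = (0, 0, 0, 0)ᵀ = 0. ✓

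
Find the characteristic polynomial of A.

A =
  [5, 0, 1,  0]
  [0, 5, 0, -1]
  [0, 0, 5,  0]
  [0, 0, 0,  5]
x^4 - 20*x^3 + 150*x^2 - 500*x + 625

Expanding det(x·I − A) (e.g. by cofactor expansion or by noting that A is similar to its Jordan form J, which has the same characteristic polynomial as A) gives
  χ_A(x) = x^4 - 20*x^3 + 150*x^2 - 500*x + 625
which factors as (x - 5)^4. The eigenvalues (with algebraic multiplicities) are λ = 5 with multiplicity 4.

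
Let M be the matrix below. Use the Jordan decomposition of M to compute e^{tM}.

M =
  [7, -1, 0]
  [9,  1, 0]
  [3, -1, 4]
e^{tM} =
  [3*t*exp(4*t) + exp(4*t), -t*exp(4*t), 0]
  [9*t*exp(4*t), -3*t*exp(4*t) + exp(4*t), 0]
  [3*t*exp(4*t), -t*exp(4*t), exp(4*t)]

Strategy: write M = P · J · P⁻¹ where J is a Jordan canonical form, so e^{tM} = P · e^{tJ} · P⁻¹, and e^{tJ} can be computed block-by-block.

M has Jordan form
J =
  [4, 1, 0]
  [0, 4, 0]
  [0, 0, 4]
(up to reordering of blocks).

Per-block formulas:
  For a 2×2 Jordan block J_2(4): exp(t · J_2(4)) = e^(4t)·(I + t·N), where N is the 2×2 nilpotent shift.
  For a 1×1 block at λ = 4: exp(t · [4]) = [e^(4t)].

After assembling e^{tJ} and conjugating by P, we get:

e^{tM} =
  [3*t*exp(4*t) + exp(4*t), -t*exp(4*t), 0]
  [9*t*exp(4*t), -3*t*exp(4*t) + exp(4*t), 0]
  [3*t*exp(4*t), -t*exp(4*t), exp(4*t)]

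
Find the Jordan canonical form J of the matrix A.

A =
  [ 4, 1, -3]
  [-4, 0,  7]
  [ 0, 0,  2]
J_3(2)

The characteristic polynomial is
  det(x·I − A) = x^3 - 6*x^2 + 12*x - 8 = (x - 2)^3

Eigenvalues and multiplicities (the geometric multiplicity of λ is n − rank(A − λI), which equals the number of Jordan blocks for λ):
  λ = 2: algebraic multiplicity = 3, geometric multiplicity = 1

Determining the block sizes for each eigenvalue:
  λ = 2: one block (gm = 1), so the single block has size am = 3 → block sizes [3]

Assembling the blocks gives a Jordan form
J =
  [2, 1, 0]
  [0, 2, 1]
  [0, 0, 2]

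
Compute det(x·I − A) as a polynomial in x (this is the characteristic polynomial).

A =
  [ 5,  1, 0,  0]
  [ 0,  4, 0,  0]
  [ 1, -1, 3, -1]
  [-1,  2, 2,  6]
x^4 - 18*x^3 + 121*x^2 - 360*x + 400

Expanding det(x·I − A) (e.g. by cofactor expansion or by noting that A is similar to its Jordan form J, which has the same characteristic polynomial as A) gives
  χ_A(x) = x^4 - 18*x^3 + 121*x^2 - 360*x + 400
which factors as (x - 5)^2*(x - 4)^2. The eigenvalues (with algebraic multiplicities) are λ = 4 with multiplicity 2, λ = 5 with multiplicity 2.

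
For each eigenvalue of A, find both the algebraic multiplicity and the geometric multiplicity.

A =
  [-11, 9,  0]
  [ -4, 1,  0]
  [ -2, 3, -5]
λ = -5: alg = 3, geom = 2

Step 1 — factor the characteristic polynomial to read off the algebraic multiplicities:
  χ_A(x) = (x + 5)^3

Step 2 — compute geometric multiplicities via the rank-nullity identity g(λ) = n − rank(A − λI):
  rank(A − (-5)·I) = 1, so dim ker(A − (-5)·I) = n − 1 = 2

Summary:
  λ = -5: algebraic multiplicity = 3, geometric multiplicity = 2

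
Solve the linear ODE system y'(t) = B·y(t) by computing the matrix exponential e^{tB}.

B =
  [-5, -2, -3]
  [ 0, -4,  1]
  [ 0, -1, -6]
e^{tB} =
  [exp(-5*t), t^2*exp(-5*t)/2 - 2*t*exp(-5*t), t^2*exp(-5*t)/2 - 3*t*exp(-5*t)]
  [0, t*exp(-5*t) + exp(-5*t), t*exp(-5*t)]
  [0, -t*exp(-5*t), -t*exp(-5*t) + exp(-5*t)]

Strategy: write B = P · J · P⁻¹ where J is a Jordan canonical form, so e^{tB} = P · e^{tJ} · P⁻¹, and e^{tJ} can be computed block-by-block.

B has Jordan form
J =
  [-5,  1,  0]
  [ 0, -5,  1]
  [ 0,  0, -5]
(up to reordering of blocks).

Per-block formulas:
  For a 3×3 Jordan block J_3(-5): exp(t · J_3(-5)) = e^(-5t)·(I + t·N + (t^2/2)·N^2), where N is the 3×3 nilpotent shift.

After assembling e^{tJ} and conjugating by P, we get:

e^{tB} =
  [exp(-5*t), t^2*exp(-5*t)/2 - 2*t*exp(-5*t), t^2*exp(-5*t)/2 - 3*t*exp(-5*t)]
  [0, t*exp(-5*t) + exp(-5*t), t*exp(-5*t)]
  [0, -t*exp(-5*t), -t*exp(-5*t) + exp(-5*t)]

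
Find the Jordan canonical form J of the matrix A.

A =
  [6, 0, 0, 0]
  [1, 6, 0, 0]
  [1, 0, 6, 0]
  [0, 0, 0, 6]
J_2(6) ⊕ J_1(6) ⊕ J_1(6)

The characteristic polynomial is
  det(x·I − A) = x^4 - 24*x^3 + 216*x^2 - 864*x + 1296 = (x - 6)^4

Eigenvalues and multiplicities (the geometric multiplicity of λ is n − rank(A − λI), which equals the number of Jordan blocks for λ):
  λ = 6: algebraic multiplicity = 4, geometric multiplicity = 3

Determining the block sizes for each eigenvalue:
  λ = 6: 3 blocks summing to 4 forces exactly one block of size 2 and the rest size 1 → block sizes [2, 1, 1]

Assembling the blocks gives a Jordan form
J =
  [6, 1, 0, 0]
  [0, 6, 0, 0]
  [0, 0, 6, 0]
  [0, 0, 0, 6]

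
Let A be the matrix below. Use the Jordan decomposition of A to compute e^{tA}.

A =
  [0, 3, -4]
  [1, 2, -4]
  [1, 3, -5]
e^{tA} =
  [t*exp(-t) + exp(-t), 3*t*exp(-t), -4*t*exp(-t)]
  [t*exp(-t), 3*t*exp(-t) + exp(-t), -4*t*exp(-t)]
  [t*exp(-t), 3*t*exp(-t), -4*t*exp(-t) + exp(-t)]

Strategy: write A = P · J · P⁻¹ where J is a Jordan canonical form, so e^{tA} = P · e^{tJ} · P⁻¹, and e^{tJ} can be computed block-by-block.

A has Jordan form
J =
  [-1,  1,  0]
  [ 0, -1,  0]
  [ 0,  0, -1]
(up to reordering of blocks).

Per-block formulas:
  For a 2×2 Jordan block J_2(-1): exp(t · J_2(-1)) = e^(-1t)·(I + t·N), where N is the 2×2 nilpotent shift.
  For a 1×1 block at λ = -1: exp(t · [-1]) = [e^(-1t)].

After assembling e^{tJ} and conjugating by P, we get:

e^{tA} =
  [t*exp(-t) + exp(-t), 3*t*exp(-t), -4*t*exp(-t)]
  [t*exp(-t), 3*t*exp(-t) + exp(-t), -4*t*exp(-t)]
  [t*exp(-t), 3*t*exp(-t), -4*t*exp(-t) + exp(-t)]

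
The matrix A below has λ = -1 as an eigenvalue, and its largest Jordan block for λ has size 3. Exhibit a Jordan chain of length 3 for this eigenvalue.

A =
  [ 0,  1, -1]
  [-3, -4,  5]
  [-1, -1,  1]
A Jordan chain for λ = -1 of length 3:
v_1 = (-1, 1, 0)ᵀ
v_2 = (1, -3, -1)ᵀ
v_3 = (1, 0, 0)ᵀ

Let N = A − (-1)·I. We want v_3 with N^3 v_3 = 0 but N^2 v_3 ≠ 0; then v_{j-1} := N · v_j for j = 3, …, 2.

Pick v_3 = (1, 0, 0)ᵀ.
Then v_2 = N · v_3 = (1, -3, -1)ᵀ.
Then v_1 = N · v_2 = (-1, 1, 0)ᵀ.

Sanity check: (A − (-1)·I) v_1 = (0, 0, 0)ᵀ = 0. ✓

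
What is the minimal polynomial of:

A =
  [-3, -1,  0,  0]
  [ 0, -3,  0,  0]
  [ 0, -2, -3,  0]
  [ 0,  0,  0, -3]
x^2 + 6*x + 9

The characteristic polynomial is χ_A(x) = (x + 3)^4, so the eigenvalues are known. The minimal polynomial is
  m_A(x) = Π_λ (x − λ)^{k_λ}
where k_λ is the size of the *largest* Jordan block for λ (equivalently, the smallest k with (A − λI)^k v = 0 for every generalised eigenvector v of λ).

  λ = -3: largest Jordan block has size 2, contributing (x + 3)^2

So m_A(x) = (x + 3)^2 = x^2 + 6*x + 9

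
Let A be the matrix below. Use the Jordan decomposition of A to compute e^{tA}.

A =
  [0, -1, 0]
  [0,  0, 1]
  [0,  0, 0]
e^{tA} =
  [1, -t, -t^2/2]
  [0, 1, t]
  [0, 0, 1]

Strategy: write A = P · J · P⁻¹ where J is a Jordan canonical form, so e^{tA} = P · e^{tJ} · P⁻¹, and e^{tJ} can be computed block-by-block.

A has Jordan form
J =
  [0, 1, 0]
  [0, 0, 1]
  [0, 0, 0]
(up to reordering of blocks).

Per-block formulas:
  For a 3×3 Jordan block J_3(0): exp(t · J_3(0)) = e^(0t)·(I + t·N + (t^2/2)·N^2), where N is the 3×3 nilpotent shift.

After assembling e^{tJ} and conjugating by P, we get:

e^{tA} =
  [1, -t, -t^2/2]
  [0, 1, t]
  [0, 0, 1]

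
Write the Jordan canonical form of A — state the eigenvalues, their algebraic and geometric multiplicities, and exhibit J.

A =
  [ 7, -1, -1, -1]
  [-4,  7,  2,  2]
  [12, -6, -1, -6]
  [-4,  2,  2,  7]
J_2(5) ⊕ J_1(5) ⊕ J_1(5)

The characteristic polynomial is
  det(x·I − A) = x^4 - 20*x^3 + 150*x^2 - 500*x + 625 = (x - 5)^4

Eigenvalues and multiplicities (the geometric multiplicity of λ is n − rank(A − λI), which equals the number of Jordan blocks for λ):
  λ = 5: algebraic multiplicity = 4, geometric multiplicity = 3

Determining the block sizes for each eigenvalue:
  λ = 5: 3 blocks summing to 4 forces exactly one block of size 2 and the rest size 1 → block sizes [2, 1, 1]

Assembling the blocks gives a Jordan form
J =
  [5, 1, 0, 0]
  [0, 5, 0, 0]
  [0, 0, 5, 0]
  [0, 0, 0, 5]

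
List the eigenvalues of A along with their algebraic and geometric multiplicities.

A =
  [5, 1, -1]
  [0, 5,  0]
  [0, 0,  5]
λ = 5: alg = 3, geom = 2

Step 1 — factor the characteristic polynomial to read off the algebraic multiplicities:
  χ_A(x) = (x - 5)^3

Step 2 — compute geometric multiplicities via the rank-nullity identity g(λ) = n − rank(A − λI):
  rank(A − (5)·I) = 1, so dim ker(A − (5)·I) = n − 1 = 2

Summary:
  λ = 5: algebraic multiplicity = 3, geometric multiplicity = 2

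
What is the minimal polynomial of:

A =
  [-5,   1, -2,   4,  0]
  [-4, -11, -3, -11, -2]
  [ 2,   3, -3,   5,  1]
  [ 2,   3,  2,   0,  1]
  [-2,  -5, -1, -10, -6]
x^3 + 15*x^2 + 75*x + 125

The characteristic polynomial is χ_A(x) = (x + 5)^5, so the eigenvalues are known. The minimal polynomial is
  m_A(x) = Π_λ (x − λ)^{k_λ}
where k_λ is the size of the *largest* Jordan block for λ (equivalently, the smallest k with (A − λI)^k v = 0 for every generalised eigenvector v of λ).

  λ = -5: largest Jordan block has size 3, contributing (x + 5)^3

So m_A(x) = (x + 5)^3 = x^3 + 15*x^2 + 75*x + 125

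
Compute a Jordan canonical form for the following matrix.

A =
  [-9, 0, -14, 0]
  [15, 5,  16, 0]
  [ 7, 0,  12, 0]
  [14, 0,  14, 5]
J_1(-2) ⊕ J_2(5) ⊕ J_1(5)

The characteristic polynomial is
  det(x·I − A) = x^4 - 13*x^3 + 45*x^2 + 25*x - 250 = (x - 5)^3*(x + 2)

Eigenvalues and multiplicities (the geometric multiplicity of λ is n − rank(A − λI), which equals the number of Jordan blocks for λ):
  λ = -2: algebraic multiplicity = 1, geometric multiplicity = 1
  λ = 5: algebraic multiplicity = 3, geometric multiplicity = 2

Determining the block sizes for each eigenvalue:
  λ = -2: one block (gm = 1), so the single block has size am = 1 → block sizes [1]
  λ = 5: 2 blocks summing to 3 forces exactly one block of size 2 and the rest size 1 → block sizes [2, 1]

Assembling the blocks gives a Jordan form
J =
  [-2, 0, 0, 0]
  [ 0, 5, 1, 0]
  [ 0, 0, 5, 0]
  [ 0, 0, 0, 5]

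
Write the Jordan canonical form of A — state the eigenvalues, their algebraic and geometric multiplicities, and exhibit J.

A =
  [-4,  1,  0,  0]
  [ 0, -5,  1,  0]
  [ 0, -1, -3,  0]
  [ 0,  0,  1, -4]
J_3(-4) ⊕ J_1(-4)

The characteristic polynomial is
  det(x·I − A) = x^4 + 16*x^3 + 96*x^2 + 256*x + 256 = (x + 4)^4

Eigenvalues and multiplicities (the geometric multiplicity of λ is n − rank(A − λI), which equals the number of Jordan blocks for λ):
  λ = -4: algebraic multiplicity = 4, geometric multiplicity = 2

Determining the block sizes for each eigenvalue:
  λ = -4: with am = 4 and gm = 2, the partition is not yet determined (e.g. several partitions of 4 into 2 parts exist). Let N = A − (-4)·I. Computing rank(N^1) = 2, rank(N^2) = 1, rank(N^3) = 0; the number of blocks of size ≥ j is rank(N^{j−1}) − rank(N^j), giving [2, 1, 1]. So we have 1 block(s) of size 3, 1 block(s) of size 1 → block sizes [3, 1]

Assembling the blocks gives a Jordan form
J =
  [-4,  1,  0,  0]
  [ 0, -4,  1,  0]
  [ 0,  0, -4,  0]
  [ 0,  0,  0, -4]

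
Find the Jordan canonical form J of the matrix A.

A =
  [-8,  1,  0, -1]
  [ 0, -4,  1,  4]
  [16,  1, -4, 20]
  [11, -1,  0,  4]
J_3(-5) ⊕ J_1(3)

The characteristic polynomial is
  det(x·I − A) = x^4 + 12*x^3 + 30*x^2 - 100*x - 375 = (x - 3)*(x + 5)^3

Eigenvalues and multiplicities (the geometric multiplicity of λ is n − rank(A − λI), which equals the number of Jordan blocks for λ):
  λ = -5: algebraic multiplicity = 3, geometric multiplicity = 1
  λ = 3: algebraic multiplicity = 1, geometric multiplicity = 1

Determining the block sizes for each eigenvalue:
  λ = -5: one block (gm = 1), so the single block has size am = 3 → block sizes [3]
  λ = 3: one block (gm = 1), so the single block has size am = 1 → block sizes [1]

Assembling the blocks gives a Jordan form
J =
  [-5,  1,  0, 0]
  [ 0, -5,  1, 0]
  [ 0,  0, -5, 0]
  [ 0,  0,  0, 3]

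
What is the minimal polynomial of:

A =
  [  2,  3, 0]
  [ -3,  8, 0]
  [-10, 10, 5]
x^2 - 10*x + 25

The characteristic polynomial is χ_A(x) = (x - 5)^3, so the eigenvalues are known. The minimal polynomial is
  m_A(x) = Π_λ (x − λ)^{k_λ}
where k_λ is the size of the *largest* Jordan block for λ (equivalently, the smallest k with (A − λI)^k v = 0 for every generalised eigenvector v of λ).

  λ = 5: largest Jordan block has size 2, contributing (x − 5)^2

So m_A(x) = (x - 5)^2 = x^2 - 10*x + 25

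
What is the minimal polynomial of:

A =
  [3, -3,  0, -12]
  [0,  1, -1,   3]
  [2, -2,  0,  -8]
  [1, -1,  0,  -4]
x^3

The characteristic polynomial is χ_A(x) = x^4, so the eigenvalues are known. The minimal polynomial is
  m_A(x) = Π_λ (x − λ)^{k_λ}
where k_λ is the size of the *largest* Jordan block for λ (equivalently, the smallest k with (A − λI)^k v = 0 for every generalised eigenvector v of λ).

  λ = 0: largest Jordan block has size 3, contributing (x − 0)^3

So m_A(x) = x^3 = x^3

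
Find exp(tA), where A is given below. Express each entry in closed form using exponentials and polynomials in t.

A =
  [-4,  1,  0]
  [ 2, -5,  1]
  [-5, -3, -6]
e^{tA} =
  [3*t^2*exp(-5*t)/2 + t*exp(-5*t) + exp(-5*t), t^2*exp(-5*t)/2 + t*exp(-5*t), t^2*exp(-5*t)/2]
  [-3*t^2*exp(-5*t)/2 + 2*t*exp(-5*t), -t^2*exp(-5*t)/2 + exp(-5*t), -t^2*exp(-5*t)/2 + t*exp(-5*t)]
  [-3*t^2*exp(-5*t) - 5*t*exp(-5*t), -t^2*exp(-5*t) - 3*t*exp(-5*t), -t^2*exp(-5*t) - t*exp(-5*t) + exp(-5*t)]

Strategy: write A = P · J · P⁻¹ where J is a Jordan canonical form, so e^{tA} = P · e^{tJ} · P⁻¹, and e^{tJ} can be computed block-by-block.

A has Jordan form
J =
  [-5,  1,  0]
  [ 0, -5,  1]
  [ 0,  0, -5]
(up to reordering of blocks).

Per-block formulas:
  For a 3×3 Jordan block J_3(-5): exp(t · J_3(-5)) = e^(-5t)·(I + t·N + (t^2/2)·N^2), where N is the 3×3 nilpotent shift.

After assembling e^{tJ} and conjugating by P, we get:

e^{tA} =
  [3*t^2*exp(-5*t)/2 + t*exp(-5*t) + exp(-5*t), t^2*exp(-5*t)/2 + t*exp(-5*t), t^2*exp(-5*t)/2]
  [-3*t^2*exp(-5*t)/2 + 2*t*exp(-5*t), -t^2*exp(-5*t)/2 + exp(-5*t), -t^2*exp(-5*t)/2 + t*exp(-5*t)]
  [-3*t^2*exp(-5*t) - 5*t*exp(-5*t), -t^2*exp(-5*t) - 3*t*exp(-5*t), -t^2*exp(-5*t) - t*exp(-5*t) + exp(-5*t)]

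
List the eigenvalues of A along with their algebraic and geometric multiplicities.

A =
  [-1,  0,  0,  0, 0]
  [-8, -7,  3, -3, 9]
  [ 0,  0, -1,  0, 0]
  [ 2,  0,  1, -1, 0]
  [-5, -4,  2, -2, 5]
λ = -1: alg = 5, geom = 2

Step 1 — factor the characteristic polynomial to read off the algebraic multiplicities:
  χ_A(x) = (x + 1)^5

Step 2 — compute geometric multiplicities via the rank-nullity identity g(λ) = n − rank(A − λI):
  rank(A − (-1)·I) = 3, so dim ker(A − (-1)·I) = n − 3 = 2

Summary:
  λ = -1: algebraic multiplicity = 5, geometric multiplicity = 2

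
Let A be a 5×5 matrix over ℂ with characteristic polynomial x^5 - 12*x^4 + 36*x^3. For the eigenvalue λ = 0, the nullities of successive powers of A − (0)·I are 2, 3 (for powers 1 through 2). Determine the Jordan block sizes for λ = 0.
Block sizes for λ = 0: [2, 1]

From the dimensions of kernels of powers, the number of Jordan blocks of size at least j is d_j − d_{j−1} where d_j = dim ker(N^j) (with d_0 = 0). Computing the differences gives [2, 1].
The number of blocks of size exactly k is (#blocks of size ≥ k) − (#blocks of size ≥ k + 1), so the partition is: 1 block(s) of size 1, 1 block(s) of size 2.
In nonincreasing order the block sizes are [2, 1].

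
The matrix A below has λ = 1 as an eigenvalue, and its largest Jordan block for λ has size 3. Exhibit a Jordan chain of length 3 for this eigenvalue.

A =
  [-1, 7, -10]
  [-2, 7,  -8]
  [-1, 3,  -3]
A Jordan chain for λ = 1 of length 3:
v_1 = (-2, -2, -1)ᵀ
v_2 = (7, 6, 3)ᵀ
v_3 = (0, 1, 0)ᵀ

Let N = A − (1)·I. We want v_3 with N^3 v_3 = 0 but N^2 v_3 ≠ 0; then v_{j-1} := N · v_j for j = 3, …, 2.

Pick v_3 = (0, 1, 0)ᵀ.
Then v_2 = N · v_3 = (7, 6, 3)ᵀ.
Then v_1 = N · v_2 = (-2, -2, -1)ᵀ.

Sanity check: (A − (1)·I) v_1 = (0, 0, 0)ᵀ = 0. ✓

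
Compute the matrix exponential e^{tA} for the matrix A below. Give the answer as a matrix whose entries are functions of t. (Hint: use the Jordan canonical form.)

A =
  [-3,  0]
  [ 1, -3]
e^{tA} =
  [exp(-3*t), 0]
  [t*exp(-3*t), exp(-3*t)]

Strategy: write A = P · J · P⁻¹ where J is a Jordan canonical form, so e^{tA} = P · e^{tJ} · P⁻¹, and e^{tJ} can be computed block-by-block.

A has Jordan form
J =
  [-3,  1]
  [ 0, -3]
(up to reordering of blocks).

Per-block formulas:
  For a 2×2 Jordan block J_2(-3): exp(t · J_2(-3)) = e^(-3t)·(I + t·N), where N is the 2×2 nilpotent shift.

After assembling e^{tJ} and conjugating by P, we get:

e^{tA} =
  [exp(-3*t), 0]
  [t*exp(-3*t), exp(-3*t)]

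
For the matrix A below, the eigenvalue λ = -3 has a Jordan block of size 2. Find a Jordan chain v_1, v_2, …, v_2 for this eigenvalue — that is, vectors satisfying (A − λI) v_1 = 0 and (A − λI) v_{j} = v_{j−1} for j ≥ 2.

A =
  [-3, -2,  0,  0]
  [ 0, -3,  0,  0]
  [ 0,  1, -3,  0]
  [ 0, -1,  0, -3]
A Jordan chain for λ = -3 of length 2:
v_1 = (-2, 0, 1, -1)ᵀ
v_2 = (0, 1, 0, 0)ᵀ

Let N = A − (-3)·I. We want v_2 with N^2 v_2 = 0 but N^1 v_2 ≠ 0; then v_{j-1} := N · v_j for j = 2, …, 2.

Pick v_2 = (0, 1, 0, 0)ᵀ.
Then v_1 = N · v_2 = (-2, 0, 1, -1)ᵀ.

Sanity check: (A − (-3)·I) v_1 = (0, 0, 0, 0)ᵀ = 0. ✓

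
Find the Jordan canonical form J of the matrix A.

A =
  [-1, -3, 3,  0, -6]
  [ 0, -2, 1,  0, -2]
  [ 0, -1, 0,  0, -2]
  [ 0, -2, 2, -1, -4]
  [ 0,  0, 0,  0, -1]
J_2(-1) ⊕ J_1(-1) ⊕ J_1(-1) ⊕ J_1(-1)

The characteristic polynomial is
  det(x·I − A) = x^5 + 5*x^4 + 10*x^3 + 10*x^2 + 5*x + 1 = (x + 1)^5

Eigenvalues and multiplicities (the geometric multiplicity of λ is n − rank(A − λI), which equals the number of Jordan blocks for λ):
  λ = -1: algebraic multiplicity = 5, geometric multiplicity = 4

Determining the block sizes for each eigenvalue:
  λ = -1: 4 blocks summing to 5 forces exactly one block of size 2 and the rest size 1 → block sizes [2, 1, 1, 1]

Assembling the blocks gives a Jordan form
J =
  [-1,  1,  0,  0,  0]
  [ 0, -1,  0,  0,  0]
  [ 0,  0, -1,  0,  0]
  [ 0,  0,  0, -1,  0]
  [ 0,  0,  0,  0, -1]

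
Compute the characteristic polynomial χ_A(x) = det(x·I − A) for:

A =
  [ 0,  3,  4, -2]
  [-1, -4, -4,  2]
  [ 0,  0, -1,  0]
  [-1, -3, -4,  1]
x^4 + 4*x^3 + 6*x^2 + 4*x + 1

Expanding det(x·I − A) (e.g. by cofactor expansion or by noting that A is similar to its Jordan form J, which has the same characteristic polynomial as A) gives
  χ_A(x) = x^4 + 4*x^3 + 6*x^2 + 4*x + 1
which factors as (x + 1)^4. The eigenvalues (with algebraic multiplicities) are λ = -1 with multiplicity 4.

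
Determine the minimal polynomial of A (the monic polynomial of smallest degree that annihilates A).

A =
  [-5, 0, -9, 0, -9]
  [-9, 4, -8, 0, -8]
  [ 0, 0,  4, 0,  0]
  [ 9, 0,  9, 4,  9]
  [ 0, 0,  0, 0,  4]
x^3 - 3*x^2 - 24*x + 80

The characteristic polynomial is χ_A(x) = (x - 4)^4*(x + 5), so the eigenvalues are known. The minimal polynomial is
  m_A(x) = Π_λ (x − λ)^{k_λ}
where k_λ is the size of the *largest* Jordan block for λ (equivalently, the smallest k with (A − λI)^k v = 0 for every generalised eigenvector v of λ).

  λ = -5: largest Jordan block has size 1, contributing (x + 5)
  λ = 4: largest Jordan block has size 2, contributing (x − 4)^2

So m_A(x) = (x - 4)^2*(x + 5) = x^3 - 3*x^2 - 24*x + 80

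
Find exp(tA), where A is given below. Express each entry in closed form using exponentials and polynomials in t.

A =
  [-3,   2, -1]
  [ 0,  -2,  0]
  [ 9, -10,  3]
e^{tA} =
  [1 - 3*t, 2*t, -t]
  [0, exp(-2*t), 0]
  [9*t, -6*t - 2 + 2*exp(-2*t), 3*t + 1]

Strategy: write A = P · J · P⁻¹ where J is a Jordan canonical form, so e^{tA} = P · e^{tJ} · P⁻¹, and e^{tJ} can be computed block-by-block.

A has Jordan form
J =
  [-2, 0, 0]
  [ 0, 0, 1]
  [ 0, 0, 0]
(up to reordering of blocks).

Per-block formulas:
  For a 1×1 block at λ = -2: exp(t · [-2]) = [e^(-2t)].
  For a 2×2 Jordan block J_2(0): exp(t · J_2(0)) = e^(0t)·(I + t·N), where N is the 2×2 nilpotent shift.

After assembling e^{tJ} and conjugating by P, we get:

e^{tA} =
  [1 - 3*t, 2*t, -t]
  [0, exp(-2*t), 0]
  [9*t, -6*t - 2 + 2*exp(-2*t), 3*t + 1]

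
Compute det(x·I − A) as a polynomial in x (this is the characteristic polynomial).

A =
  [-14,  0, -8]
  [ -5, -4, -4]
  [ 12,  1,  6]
x^3 + 12*x^2 + 48*x + 64

Expanding det(x·I − A) (e.g. by cofactor expansion or by noting that A is similar to its Jordan form J, which has the same characteristic polynomial as A) gives
  χ_A(x) = x^3 + 12*x^2 + 48*x + 64
which factors as (x + 4)^3. The eigenvalues (with algebraic multiplicities) are λ = -4 with multiplicity 3.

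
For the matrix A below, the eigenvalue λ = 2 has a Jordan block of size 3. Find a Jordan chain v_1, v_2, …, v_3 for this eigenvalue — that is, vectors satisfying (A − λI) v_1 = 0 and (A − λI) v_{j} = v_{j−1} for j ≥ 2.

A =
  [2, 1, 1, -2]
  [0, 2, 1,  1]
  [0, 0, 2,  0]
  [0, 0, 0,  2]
A Jordan chain for λ = 2 of length 3:
v_1 = (1, 0, 0, 0)ᵀ
v_2 = (1, 1, 0, 0)ᵀ
v_3 = (0, 0, 1, 0)ᵀ

Let N = A − (2)·I. We want v_3 with N^3 v_3 = 0 but N^2 v_3 ≠ 0; then v_{j-1} := N · v_j for j = 3, …, 2.

Pick v_3 = (0, 0, 1, 0)ᵀ.
Then v_2 = N · v_3 = (1, 1, 0, 0)ᵀ.
Then v_1 = N · v_2 = (1, 0, 0, 0)ᵀ.

Sanity check: (A − (2)·I) v_1 = (0, 0, 0, 0)ᵀ = 0. ✓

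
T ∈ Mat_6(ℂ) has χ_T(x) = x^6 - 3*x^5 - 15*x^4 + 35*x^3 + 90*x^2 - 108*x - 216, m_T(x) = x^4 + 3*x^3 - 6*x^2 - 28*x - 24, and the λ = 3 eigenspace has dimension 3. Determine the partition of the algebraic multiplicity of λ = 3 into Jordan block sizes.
Block sizes for λ = 3: [1, 1, 1]

Step 1 — from the characteristic polynomial, algebraic multiplicity of λ = 3 is 3. From dim ker(T − (3)·I) = 3, there are exactly 3 Jordan blocks for λ = 3.
Step 2 — from the minimal polynomial, the factor (x − 3) tells us the largest block for λ = 3 has size 1.
Step 3 — with total size 3, 3 blocks, and largest block 1, the block sizes (in nonincreasing order) are [1, 1, 1].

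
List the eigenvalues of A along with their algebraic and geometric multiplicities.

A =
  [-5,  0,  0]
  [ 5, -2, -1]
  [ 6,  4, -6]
λ = -5: alg = 1, geom = 1; λ = -4: alg = 2, geom = 1

Step 1 — factor the characteristic polynomial to read off the algebraic multiplicities:
  χ_A(x) = (x + 4)^2*(x + 5)

Step 2 — compute geometric multiplicities via the rank-nullity identity g(λ) = n − rank(A − λI):
  rank(A − (-5)·I) = 2, so dim ker(A − (-5)·I) = n − 2 = 1
  rank(A − (-4)·I) = 2, so dim ker(A − (-4)·I) = n − 2 = 1

Summary:
  λ = -5: algebraic multiplicity = 1, geometric multiplicity = 1
  λ = -4: algebraic multiplicity = 2, geometric multiplicity = 1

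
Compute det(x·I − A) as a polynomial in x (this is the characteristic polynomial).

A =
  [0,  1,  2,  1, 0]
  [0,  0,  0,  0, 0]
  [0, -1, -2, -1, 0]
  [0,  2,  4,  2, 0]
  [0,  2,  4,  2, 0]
x^5

Expanding det(x·I − A) (e.g. by cofactor expansion or by noting that A is similar to its Jordan form J, which has the same characteristic polynomial as A) gives
  χ_A(x) = x^5
which factors as x^5. The eigenvalues (with algebraic multiplicities) are λ = 0 with multiplicity 5.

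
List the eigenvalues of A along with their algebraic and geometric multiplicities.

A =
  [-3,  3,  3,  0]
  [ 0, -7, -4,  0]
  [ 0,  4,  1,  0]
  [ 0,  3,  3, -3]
λ = -3: alg = 4, geom = 3

Step 1 — factor the characteristic polynomial to read off the algebraic multiplicities:
  χ_A(x) = (x + 3)^4

Step 2 — compute geometric multiplicities via the rank-nullity identity g(λ) = n − rank(A − λI):
  rank(A − (-3)·I) = 1, so dim ker(A − (-3)·I) = n − 1 = 3

Summary:
  λ = -3: algebraic multiplicity = 4, geometric multiplicity = 3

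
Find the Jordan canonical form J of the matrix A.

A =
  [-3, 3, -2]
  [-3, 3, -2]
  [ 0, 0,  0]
J_2(0) ⊕ J_1(0)

The characteristic polynomial is
  det(x·I − A) = x^3

Eigenvalues and multiplicities (the geometric multiplicity of λ is n − rank(A − λI), which equals the number of Jordan blocks for λ):
  λ = 0: algebraic multiplicity = 3, geometric multiplicity = 2

Determining the block sizes for each eigenvalue:
  λ = 0: 2 blocks summing to 3 forces exactly one block of size 2 and the rest size 1 → block sizes [2, 1]

Assembling the blocks gives a Jordan form
J =
  [0, 1, 0]
  [0, 0, 0]
  [0, 0, 0]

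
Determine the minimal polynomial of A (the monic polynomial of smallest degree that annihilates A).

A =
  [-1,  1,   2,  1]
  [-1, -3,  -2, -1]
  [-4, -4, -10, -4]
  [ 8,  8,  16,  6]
x^2 + 4*x + 4

The characteristic polynomial is χ_A(x) = (x + 2)^4, so the eigenvalues are known. The minimal polynomial is
  m_A(x) = Π_λ (x − λ)^{k_λ}
where k_λ is the size of the *largest* Jordan block for λ (equivalently, the smallest k with (A − λI)^k v = 0 for every generalised eigenvector v of λ).

  λ = -2: largest Jordan block has size 2, contributing (x + 2)^2

So m_A(x) = (x + 2)^2 = x^2 + 4*x + 4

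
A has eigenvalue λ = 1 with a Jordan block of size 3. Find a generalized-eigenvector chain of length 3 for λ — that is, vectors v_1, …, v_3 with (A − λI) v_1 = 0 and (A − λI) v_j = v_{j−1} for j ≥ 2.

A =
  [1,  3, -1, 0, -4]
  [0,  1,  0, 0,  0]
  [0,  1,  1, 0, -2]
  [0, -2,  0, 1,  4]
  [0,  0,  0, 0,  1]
A Jordan chain for λ = 1 of length 3:
v_1 = (-1, 0, 0, 0, 0)ᵀ
v_2 = (3, 0, 1, -2, 0)ᵀ
v_3 = (0, 1, 0, 0, 0)ᵀ

Let N = A − (1)·I. We want v_3 with N^3 v_3 = 0 but N^2 v_3 ≠ 0; then v_{j-1} := N · v_j for j = 3, …, 2.

Pick v_3 = (0, 1, 0, 0, 0)ᵀ.
Then v_2 = N · v_3 = (3, 0, 1, -2, 0)ᵀ.
Then v_1 = N · v_2 = (-1, 0, 0, 0, 0)ᵀ.

Sanity check: (A − (1)·I) v_1 = (0, 0, 0, 0, 0)ᵀ = 0. ✓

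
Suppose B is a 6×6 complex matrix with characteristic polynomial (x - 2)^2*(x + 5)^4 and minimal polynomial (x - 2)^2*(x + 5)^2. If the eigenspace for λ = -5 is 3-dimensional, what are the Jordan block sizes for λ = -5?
Block sizes for λ = -5: [2, 1, 1]

Step 1 — from the characteristic polynomial, algebraic multiplicity of λ = -5 is 4. From dim ker(B − (-5)·I) = 3, there are exactly 3 Jordan blocks for λ = -5.
Step 2 — from the minimal polynomial, the factor (x + 5)^2 tells us the largest block for λ = -5 has size 2.
Step 3 — with total size 4, 3 blocks, and largest block 2, the block sizes (in nonincreasing order) are [2, 1, 1].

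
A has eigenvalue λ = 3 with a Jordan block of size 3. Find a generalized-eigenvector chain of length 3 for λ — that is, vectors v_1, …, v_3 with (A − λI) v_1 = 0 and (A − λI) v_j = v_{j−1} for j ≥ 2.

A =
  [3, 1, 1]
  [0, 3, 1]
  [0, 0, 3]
A Jordan chain for λ = 3 of length 3:
v_1 = (1, 0, 0)ᵀ
v_2 = (1, 1, 0)ᵀ
v_3 = (0, 0, 1)ᵀ

Let N = A − (3)·I. We want v_3 with N^3 v_3 = 0 but N^2 v_3 ≠ 0; then v_{j-1} := N · v_j for j = 3, …, 2.

Pick v_3 = (0, 0, 1)ᵀ.
Then v_2 = N · v_3 = (1, 1, 0)ᵀ.
Then v_1 = N · v_2 = (1, 0, 0)ᵀ.

Sanity check: (A − (3)·I) v_1 = (0, 0, 0)ᵀ = 0. ✓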